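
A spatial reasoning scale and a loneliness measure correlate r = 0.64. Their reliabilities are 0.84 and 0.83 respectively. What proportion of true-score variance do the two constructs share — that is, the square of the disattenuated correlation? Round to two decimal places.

Disattenuated r = 0.64 / √(0.84 × 0.83) = 0.64 / 0.8350 = 0.7665.
Shared true-score variance = 0.7665² = 0.5875 ≈ 0.59.

0.59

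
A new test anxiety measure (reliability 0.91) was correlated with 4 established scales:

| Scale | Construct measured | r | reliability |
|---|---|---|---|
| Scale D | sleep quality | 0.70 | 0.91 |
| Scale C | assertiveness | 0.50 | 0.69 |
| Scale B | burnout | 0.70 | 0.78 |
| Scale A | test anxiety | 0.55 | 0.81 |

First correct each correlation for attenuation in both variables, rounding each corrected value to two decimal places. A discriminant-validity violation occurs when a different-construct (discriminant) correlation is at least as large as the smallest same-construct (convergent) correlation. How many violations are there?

Disattenuated r (r / √(r_scale · r_new)):
  Scale D (disc): 0.70 / √(0.91·0.91) = 0.77
  Scale C (disc): 0.50 / √(0.69·0.91) = 0.63
  Scale B (disc): 0.70 / √(0.78·0.91) = 0.83
  Scale A (conv): 0.55 / √(0.81·0.91) = 0.64
Smallest convergent = 0.64. Discriminant values: 0.77, 0.63, 0.83; count ≥ 0.64 → 2.

2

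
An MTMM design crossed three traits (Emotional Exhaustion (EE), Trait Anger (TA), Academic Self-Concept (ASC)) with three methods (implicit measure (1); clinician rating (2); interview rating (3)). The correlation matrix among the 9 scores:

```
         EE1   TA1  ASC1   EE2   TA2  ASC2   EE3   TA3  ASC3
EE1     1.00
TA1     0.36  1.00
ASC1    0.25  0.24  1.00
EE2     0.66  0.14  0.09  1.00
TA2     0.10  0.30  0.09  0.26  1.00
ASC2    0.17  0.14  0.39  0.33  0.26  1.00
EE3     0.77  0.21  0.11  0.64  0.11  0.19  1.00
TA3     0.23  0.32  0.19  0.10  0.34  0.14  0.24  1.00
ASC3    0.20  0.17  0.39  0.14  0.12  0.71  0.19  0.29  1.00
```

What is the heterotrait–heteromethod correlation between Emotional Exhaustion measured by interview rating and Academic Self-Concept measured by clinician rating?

Different traits and methods: r(EE3, ASC2) = 0.19.

0.19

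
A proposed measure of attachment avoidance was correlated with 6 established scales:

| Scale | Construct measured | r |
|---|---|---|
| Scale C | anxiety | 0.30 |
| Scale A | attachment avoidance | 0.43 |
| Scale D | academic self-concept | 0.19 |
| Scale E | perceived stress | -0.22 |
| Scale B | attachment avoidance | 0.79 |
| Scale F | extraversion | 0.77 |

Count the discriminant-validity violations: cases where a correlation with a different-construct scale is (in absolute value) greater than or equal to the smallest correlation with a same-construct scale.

Convergent (same construct = attachment avoidance): Scale A, Scale B.
Smallest convergent = 0.43. Discriminant |r|: 0.30, 0.19, 0.22, 0.77; count ≥ 0.43 → 1.

1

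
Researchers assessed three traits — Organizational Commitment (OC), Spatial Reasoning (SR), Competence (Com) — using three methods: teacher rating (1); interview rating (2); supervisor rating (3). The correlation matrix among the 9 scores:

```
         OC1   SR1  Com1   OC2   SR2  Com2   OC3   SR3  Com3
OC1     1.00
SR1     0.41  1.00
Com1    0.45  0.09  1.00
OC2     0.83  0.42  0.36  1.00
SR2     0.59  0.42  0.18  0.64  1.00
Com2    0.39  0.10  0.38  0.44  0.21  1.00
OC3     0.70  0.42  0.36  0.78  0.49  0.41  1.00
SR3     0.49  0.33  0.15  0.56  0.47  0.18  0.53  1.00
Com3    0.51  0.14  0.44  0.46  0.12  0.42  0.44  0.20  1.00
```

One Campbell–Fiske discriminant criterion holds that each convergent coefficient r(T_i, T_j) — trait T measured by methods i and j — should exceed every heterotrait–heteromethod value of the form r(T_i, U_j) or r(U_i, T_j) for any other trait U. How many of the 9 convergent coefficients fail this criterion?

6

Convergent coefficients and their comparison sets:
OC (methods 1·2): 0.83 vs {0.59, 0.42, 0.39, 0.36} → pass.
OC (methods 1·3): 0.70 vs {0.49, 0.42, 0.51, 0.36} → pass.
OC (methods 2·3): 0.78 vs {0.56, 0.49, 0.46, 0.41} → pass.
SR (methods 1·2): 0.42 vs {0.42, 0.59, 0.10, 0.18} → fail.
SR (methods 1·3): 0.33 vs {0.42, 0.49, 0.14, 0.15} → fail.
SR (methods 2·3): 0.47 vs {0.49, 0.56, 0.12, 0.18} → fail.
Com (methods 1·2): 0.38 vs {0.36, 0.39, 0.18, 0.10} → fail.
Com (methods 1·3): 0.44 vs {0.36, 0.51, 0.15, 0.14} → fail.
Com (methods 2·3): 0.42 vs {0.41, 0.46, 0.18, 0.12} → fail.
6 of 9 fail.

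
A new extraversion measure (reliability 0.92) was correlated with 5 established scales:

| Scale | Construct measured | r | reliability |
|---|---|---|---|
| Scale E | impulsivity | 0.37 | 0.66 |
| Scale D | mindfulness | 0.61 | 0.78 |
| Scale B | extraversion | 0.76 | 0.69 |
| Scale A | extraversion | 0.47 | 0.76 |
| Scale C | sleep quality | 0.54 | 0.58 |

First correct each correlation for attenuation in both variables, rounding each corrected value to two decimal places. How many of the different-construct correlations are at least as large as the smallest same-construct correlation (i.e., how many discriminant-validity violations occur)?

2

Disattenuated r (r / √(r_scale · r_new)):
  Scale E (disc): 0.37 / √(0.66·0.92) = 0.47
  Scale D (disc): 0.61 / √(0.78·0.92) = 0.72
  Scale B (conv): 0.76 / √(0.69·0.92) = 0.95
  Scale A (conv): 0.47 / √(0.76·0.92) = 0.56
  Scale C (disc): 0.54 / √(0.58·0.92) = 0.74
Smallest convergent = 0.56. Discriminant values: 0.47, 0.72, 0.74; count ≥ 0.56 → 2.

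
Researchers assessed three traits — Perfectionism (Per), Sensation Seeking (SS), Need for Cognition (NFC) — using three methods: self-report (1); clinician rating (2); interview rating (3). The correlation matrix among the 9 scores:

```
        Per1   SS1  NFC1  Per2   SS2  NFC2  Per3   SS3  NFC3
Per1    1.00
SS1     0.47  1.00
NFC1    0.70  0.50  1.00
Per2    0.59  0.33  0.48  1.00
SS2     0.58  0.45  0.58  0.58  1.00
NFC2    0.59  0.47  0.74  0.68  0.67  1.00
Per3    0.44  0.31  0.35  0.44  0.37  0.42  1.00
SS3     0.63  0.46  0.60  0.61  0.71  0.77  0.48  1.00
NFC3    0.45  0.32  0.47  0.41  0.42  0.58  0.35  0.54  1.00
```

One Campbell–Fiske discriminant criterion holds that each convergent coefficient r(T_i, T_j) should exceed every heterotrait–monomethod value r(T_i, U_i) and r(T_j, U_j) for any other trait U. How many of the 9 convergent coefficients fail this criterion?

7

Each convergent coefficient versus the relevant comparison correlations:
Per (methods 1·2): 0.59 vs {0.47, 0.58, 0.70, 0.68} → fail.
Per (methods 1·3): 0.44 vs {0.47, 0.48, 0.70, 0.35} → fail.
Per (methods 2·3): 0.44 vs {0.58, 0.48, 0.68, 0.35} → fail.
SS (methods 1·2): 0.45 vs {0.47, 0.58, 0.50, 0.67} → fail.
SS (methods 1·3): 0.46 vs {0.47, 0.48, 0.50, 0.54} → fail.
SS (methods 2·3): 0.71 vs {0.58, 0.48, 0.67, 0.54} → pass.
NFC (methods 1·2): 0.74 vs {0.70, 0.68, 0.50, 0.67} → pass.
NFC (methods 1·3): 0.47 vs {0.70, 0.35, 0.50, 0.54} → fail.
NFC (methods 2·3): 0.58 vs {0.68, 0.35, 0.67, 0.54} → fail.
7 of 9 fail.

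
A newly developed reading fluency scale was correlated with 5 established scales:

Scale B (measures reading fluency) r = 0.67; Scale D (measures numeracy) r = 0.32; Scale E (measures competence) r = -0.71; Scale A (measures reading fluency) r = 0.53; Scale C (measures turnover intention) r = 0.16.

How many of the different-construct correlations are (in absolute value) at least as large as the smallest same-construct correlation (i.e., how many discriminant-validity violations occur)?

1

Convergent (same construct = reading fluency): Scale B, Scale A.
Smallest convergent = 0.53. Discriminant |r|: 0.32, 0.71, 0.16; count ≥ 0.53 → 1.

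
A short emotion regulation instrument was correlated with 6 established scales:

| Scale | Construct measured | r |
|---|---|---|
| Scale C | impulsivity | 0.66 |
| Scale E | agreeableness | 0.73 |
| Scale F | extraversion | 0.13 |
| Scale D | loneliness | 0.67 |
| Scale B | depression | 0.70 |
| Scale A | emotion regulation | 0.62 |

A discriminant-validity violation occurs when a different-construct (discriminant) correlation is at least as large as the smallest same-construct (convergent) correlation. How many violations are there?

4

Convergent (same construct = emotion regulation): Scale A.
Smallest convergent = 0.62. Discriminant values: 0.66, 0.73, 0.13, 0.67, 0.70; count ≥ 0.62 → 4.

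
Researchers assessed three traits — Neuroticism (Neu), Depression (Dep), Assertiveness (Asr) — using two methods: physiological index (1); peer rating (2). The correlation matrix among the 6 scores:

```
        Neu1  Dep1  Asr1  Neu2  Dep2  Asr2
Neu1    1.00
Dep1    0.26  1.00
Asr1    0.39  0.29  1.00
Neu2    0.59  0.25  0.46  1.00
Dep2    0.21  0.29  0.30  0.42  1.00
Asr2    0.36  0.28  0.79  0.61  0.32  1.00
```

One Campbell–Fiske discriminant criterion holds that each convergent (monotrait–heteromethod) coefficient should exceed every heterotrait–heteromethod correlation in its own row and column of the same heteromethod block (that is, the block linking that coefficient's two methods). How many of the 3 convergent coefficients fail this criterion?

Each convergent coefficient versus the relevant comparison correlations:
Neu (methods 1·2): 0.59 vs {0.21, 0.25, 0.36, 0.46} → pass.
Dep (methods 1·2): 0.29 vs {0.25, 0.21, 0.28, 0.30} → fail.
Asr (methods 1·2): 0.79 vs {0.46, 0.36, 0.30, 0.28} → pass.
1 of 3 fail.

1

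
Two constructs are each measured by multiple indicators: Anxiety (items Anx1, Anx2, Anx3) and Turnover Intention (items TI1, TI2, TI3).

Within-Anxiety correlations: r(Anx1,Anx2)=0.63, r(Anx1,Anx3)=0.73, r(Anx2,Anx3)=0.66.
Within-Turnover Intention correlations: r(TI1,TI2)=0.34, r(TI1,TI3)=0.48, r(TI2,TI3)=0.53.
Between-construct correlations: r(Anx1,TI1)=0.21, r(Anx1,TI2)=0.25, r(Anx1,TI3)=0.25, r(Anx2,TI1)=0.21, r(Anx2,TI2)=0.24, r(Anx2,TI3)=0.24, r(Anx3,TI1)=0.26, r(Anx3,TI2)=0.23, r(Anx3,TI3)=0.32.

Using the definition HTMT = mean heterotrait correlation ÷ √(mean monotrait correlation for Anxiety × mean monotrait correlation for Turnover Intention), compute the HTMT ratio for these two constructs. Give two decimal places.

0.45

Mean between = 2.21/9 = 0.2456.
Mean within-Anx = 2.02/3 = 0.6733; mean within-TI = 1.35/3 = 0.4500.
Geometric mean = √(0.6733 × 0.4500) = 0.5504.
HTMT = 0.2456 / 0.5504 = 0.45.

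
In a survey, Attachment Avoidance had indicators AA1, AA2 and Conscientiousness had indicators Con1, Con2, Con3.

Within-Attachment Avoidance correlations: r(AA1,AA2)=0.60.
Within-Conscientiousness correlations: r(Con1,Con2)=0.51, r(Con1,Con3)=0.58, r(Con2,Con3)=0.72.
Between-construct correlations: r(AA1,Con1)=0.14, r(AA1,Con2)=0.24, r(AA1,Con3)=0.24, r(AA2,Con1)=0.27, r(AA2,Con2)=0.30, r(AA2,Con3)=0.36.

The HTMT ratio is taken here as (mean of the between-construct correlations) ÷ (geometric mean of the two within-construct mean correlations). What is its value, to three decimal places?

0.429

Mean between = 1.55/6 = 0.2583.
Mean within-AA = 0.60/1 = 0.6000; mean within-Con = 1.81/3 = 0.6033.
Geometric mean = √(0.6000 × 0.6033) = 0.6016.
HTMT = 0.2583 / 0.6016 = 0.429.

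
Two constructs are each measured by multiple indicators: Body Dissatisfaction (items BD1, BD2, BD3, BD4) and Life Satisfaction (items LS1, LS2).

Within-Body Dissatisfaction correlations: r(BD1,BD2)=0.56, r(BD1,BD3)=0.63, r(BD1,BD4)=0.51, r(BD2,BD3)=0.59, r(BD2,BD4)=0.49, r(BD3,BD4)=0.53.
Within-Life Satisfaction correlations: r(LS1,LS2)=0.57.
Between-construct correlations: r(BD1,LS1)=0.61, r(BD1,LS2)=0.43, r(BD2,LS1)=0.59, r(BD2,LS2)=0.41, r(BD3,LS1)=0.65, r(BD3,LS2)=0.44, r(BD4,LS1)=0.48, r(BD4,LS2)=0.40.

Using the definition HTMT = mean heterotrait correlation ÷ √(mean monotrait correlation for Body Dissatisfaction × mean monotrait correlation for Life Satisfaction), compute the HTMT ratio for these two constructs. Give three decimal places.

0.894

Mean between = 4.01/8 = 0.5013.
Mean within-BD = 3.31/6 = 0.5517; mean within-LS = 0.57/1 = 0.5700.
Geometric mean = √(0.5517 × 0.5700) = 0.5608.
HTMT = 0.5013 / 0.5608 = 0.894.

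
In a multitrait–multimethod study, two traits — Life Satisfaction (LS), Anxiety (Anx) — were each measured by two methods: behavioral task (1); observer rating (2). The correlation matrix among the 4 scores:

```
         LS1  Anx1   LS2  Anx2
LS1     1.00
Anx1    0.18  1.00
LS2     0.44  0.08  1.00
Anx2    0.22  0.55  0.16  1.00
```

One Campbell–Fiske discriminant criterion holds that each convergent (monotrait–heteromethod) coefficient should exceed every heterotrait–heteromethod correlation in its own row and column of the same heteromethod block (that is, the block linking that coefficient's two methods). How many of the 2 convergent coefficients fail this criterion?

0

Each convergent coefficient versus the relevant comparison correlations:
LS (methods 1·2): 0.44 vs {0.22, 0.08} → pass.
Anx (methods 1·2): 0.55 vs {0.08, 0.22} → pass.
0 of 2 fail.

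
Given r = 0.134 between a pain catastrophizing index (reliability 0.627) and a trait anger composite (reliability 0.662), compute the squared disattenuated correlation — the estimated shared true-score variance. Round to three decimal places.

Disattenuated r = 0.134 / √(0.627 × 0.662) = 0.134 / 0.6443 = 0.2080.
Shared true-score variance = 0.2080² = 0.0433 ≈ 0.043.

0.043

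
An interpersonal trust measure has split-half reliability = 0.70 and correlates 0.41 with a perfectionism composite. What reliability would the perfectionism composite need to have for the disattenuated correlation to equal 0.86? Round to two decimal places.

r_true = r_obs / √(r_xx · r_yy) ⇒ 0.86 = 0.41 / √(0.70 · r_yy).
√(0.70 · r_yy) = 0.41 / 0.86 = 0.4767; 0.70 · r_yy = 0.2272; r_yy = 0.2272 / 0.70 ≈ 0.32.

0.32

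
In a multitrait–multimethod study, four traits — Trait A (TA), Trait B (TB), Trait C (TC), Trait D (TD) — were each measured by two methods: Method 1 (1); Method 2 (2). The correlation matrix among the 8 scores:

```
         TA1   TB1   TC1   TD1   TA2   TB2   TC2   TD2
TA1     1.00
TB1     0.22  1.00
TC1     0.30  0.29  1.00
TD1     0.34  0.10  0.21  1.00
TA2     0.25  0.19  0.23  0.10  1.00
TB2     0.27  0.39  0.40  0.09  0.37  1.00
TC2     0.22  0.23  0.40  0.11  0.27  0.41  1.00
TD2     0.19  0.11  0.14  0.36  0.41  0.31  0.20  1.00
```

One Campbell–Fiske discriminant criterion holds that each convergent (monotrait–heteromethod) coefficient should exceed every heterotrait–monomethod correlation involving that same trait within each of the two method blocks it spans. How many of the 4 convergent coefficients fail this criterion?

Each convergent coefficient versus the relevant comparison correlations:
TA (methods 1·2): 0.25 vs {0.22, 0.37, 0.30, 0.27, 0.34, 0.41} → fail.
TB (methods 1·2): 0.39 vs {0.22, 0.37, 0.29, 0.41, 0.10, 0.31} → fail.
TC (methods 1·2): 0.40 vs {0.30, 0.27, 0.29, 0.41, 0.21, 0.20} → fail.
TD (methods 1·2): 0.36 vs {0.34, 0.41, 0.10, 0.31, 0.21, 0.20} → fail.
4 of 4 fail.

4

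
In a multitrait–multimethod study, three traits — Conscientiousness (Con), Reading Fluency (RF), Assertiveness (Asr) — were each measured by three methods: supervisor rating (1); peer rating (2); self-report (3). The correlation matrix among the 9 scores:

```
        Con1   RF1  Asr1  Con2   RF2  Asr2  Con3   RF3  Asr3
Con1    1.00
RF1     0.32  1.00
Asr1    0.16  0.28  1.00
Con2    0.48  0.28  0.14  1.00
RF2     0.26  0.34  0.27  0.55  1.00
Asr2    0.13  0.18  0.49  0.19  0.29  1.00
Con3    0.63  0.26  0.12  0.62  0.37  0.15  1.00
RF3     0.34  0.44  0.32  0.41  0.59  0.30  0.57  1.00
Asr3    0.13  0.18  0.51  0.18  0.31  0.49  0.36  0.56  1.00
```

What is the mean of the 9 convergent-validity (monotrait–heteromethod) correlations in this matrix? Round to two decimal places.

Convergent values: 0.48, 0.63, 0.62, 0.34, 0.44, 0.59, 0.49, 0.51, 0.49; mean = 4.59/9 = 0.51.

0.51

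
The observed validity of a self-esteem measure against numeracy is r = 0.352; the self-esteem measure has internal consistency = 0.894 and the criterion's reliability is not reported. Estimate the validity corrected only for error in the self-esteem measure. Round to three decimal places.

0.372

Single correction: r_c = r_obs / √r_xx = 0.352 / √0.894 = 0.352 / 0.9455 ≈ 0.372.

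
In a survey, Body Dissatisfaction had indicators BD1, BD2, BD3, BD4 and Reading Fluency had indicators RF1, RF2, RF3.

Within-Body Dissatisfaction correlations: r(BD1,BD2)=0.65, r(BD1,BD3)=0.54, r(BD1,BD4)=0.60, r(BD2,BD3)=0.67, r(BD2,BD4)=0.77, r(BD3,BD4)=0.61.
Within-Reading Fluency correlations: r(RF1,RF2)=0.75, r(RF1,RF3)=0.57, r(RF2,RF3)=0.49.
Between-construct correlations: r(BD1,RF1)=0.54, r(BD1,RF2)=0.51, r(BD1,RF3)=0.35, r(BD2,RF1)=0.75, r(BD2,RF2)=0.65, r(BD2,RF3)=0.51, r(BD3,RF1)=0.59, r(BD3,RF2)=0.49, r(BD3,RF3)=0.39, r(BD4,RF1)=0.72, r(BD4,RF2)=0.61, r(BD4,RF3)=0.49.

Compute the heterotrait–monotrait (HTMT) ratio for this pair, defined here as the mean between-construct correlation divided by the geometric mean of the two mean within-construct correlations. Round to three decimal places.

Between-construct mean = 6.60/12 = 0.5500.
Mean within-BD = 3.84/6 = 0.6400; mean within-RF = 1.81/3 = 0.6033.
Geometric mean = √(0.6400 × 0.6033) = 0.6214.
HTMT = 0.5500 / 0.6214 = 0.885.

0.885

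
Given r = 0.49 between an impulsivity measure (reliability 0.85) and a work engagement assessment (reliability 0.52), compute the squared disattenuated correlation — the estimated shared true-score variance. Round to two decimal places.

0.54

Disattenuated r = 0.49 / √(0.85 × 0.52) = 0.49 / 0.6648 = 0.7371.
Shared true-score variance = 0.7371² = 0.5433 ≈ 0.54.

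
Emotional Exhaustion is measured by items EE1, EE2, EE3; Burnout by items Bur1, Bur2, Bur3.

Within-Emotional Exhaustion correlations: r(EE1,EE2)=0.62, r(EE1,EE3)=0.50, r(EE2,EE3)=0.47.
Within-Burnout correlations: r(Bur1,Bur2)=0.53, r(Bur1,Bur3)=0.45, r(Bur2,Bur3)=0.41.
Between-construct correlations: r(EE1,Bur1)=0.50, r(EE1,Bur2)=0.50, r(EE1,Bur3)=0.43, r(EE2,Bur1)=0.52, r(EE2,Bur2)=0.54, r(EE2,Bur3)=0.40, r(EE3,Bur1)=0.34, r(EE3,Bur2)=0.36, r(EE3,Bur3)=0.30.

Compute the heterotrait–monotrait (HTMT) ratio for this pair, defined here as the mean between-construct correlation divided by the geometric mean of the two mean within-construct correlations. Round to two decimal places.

0.87

Mean between = 3.89/9 = 0.4322.
Mean within-EE = 1.59/3 = 0.5300; mean within-Bur = 1.39/3 = 0.4633.
Geometric mean = √(0.5300 × 0.4633) = 0.4955.
HTMT = 0.4322 / 0.4955 = 0.87.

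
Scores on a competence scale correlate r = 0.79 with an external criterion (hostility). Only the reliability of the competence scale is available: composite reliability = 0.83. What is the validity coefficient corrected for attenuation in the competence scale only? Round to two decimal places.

Single correction: r_c = r_obs / √r_xx = 0.79 / √0.83 = 0.79 / 0.9110 ≈ 0.87.

0.87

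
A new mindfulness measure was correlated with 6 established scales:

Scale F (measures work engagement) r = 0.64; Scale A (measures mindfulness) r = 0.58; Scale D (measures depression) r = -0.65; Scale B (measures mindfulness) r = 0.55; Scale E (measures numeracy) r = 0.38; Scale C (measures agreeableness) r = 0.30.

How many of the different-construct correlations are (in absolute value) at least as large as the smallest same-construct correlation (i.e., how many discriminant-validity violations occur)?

2

Convergent (same construct = mindfulness): Scale A, Scale B.
Smallest convergent = 0.55. Discriminant |r|: 0.64, 0.65, 0.38, 0.30; count ≥ 0.55 → 2.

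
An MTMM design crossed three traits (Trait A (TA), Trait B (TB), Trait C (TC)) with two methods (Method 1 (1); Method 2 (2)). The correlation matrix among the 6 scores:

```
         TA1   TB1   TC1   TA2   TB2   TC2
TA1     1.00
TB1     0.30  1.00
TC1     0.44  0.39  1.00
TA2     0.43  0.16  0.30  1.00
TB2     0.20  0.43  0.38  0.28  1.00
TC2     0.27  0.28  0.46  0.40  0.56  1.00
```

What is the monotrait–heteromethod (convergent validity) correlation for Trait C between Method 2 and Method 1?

0.46

Same trait (TC), different methods: r(TC2, TC1) = 0.46.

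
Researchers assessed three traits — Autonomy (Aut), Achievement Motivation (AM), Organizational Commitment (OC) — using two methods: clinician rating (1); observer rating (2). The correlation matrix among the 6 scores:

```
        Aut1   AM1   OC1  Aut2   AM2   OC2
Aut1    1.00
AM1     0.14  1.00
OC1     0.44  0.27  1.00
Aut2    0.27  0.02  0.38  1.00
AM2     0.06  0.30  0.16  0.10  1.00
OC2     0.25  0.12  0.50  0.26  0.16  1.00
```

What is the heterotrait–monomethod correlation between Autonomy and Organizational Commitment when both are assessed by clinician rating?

0.44

Different traits, same method: r(Aut1, OC1) = 0.44.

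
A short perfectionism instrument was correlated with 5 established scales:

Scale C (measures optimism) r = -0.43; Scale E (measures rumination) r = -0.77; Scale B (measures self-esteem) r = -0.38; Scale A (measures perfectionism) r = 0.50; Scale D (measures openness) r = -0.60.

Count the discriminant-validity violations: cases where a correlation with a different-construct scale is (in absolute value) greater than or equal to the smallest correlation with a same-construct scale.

2

Convergent (same construct = perfectionism): Scale A.
Smallest convergent = 0.50. Discriminant |r|: 0.43, 0.77, 0.38, 0.60; count ≥ 0.50 → 2.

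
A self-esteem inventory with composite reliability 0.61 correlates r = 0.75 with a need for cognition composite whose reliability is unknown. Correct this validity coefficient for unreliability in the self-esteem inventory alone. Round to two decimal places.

0.96

Single correction: r_c = r_obs / √r_xx = 0.75 / √0.61 = 0.75 / 0.7810 ≈ 0.96.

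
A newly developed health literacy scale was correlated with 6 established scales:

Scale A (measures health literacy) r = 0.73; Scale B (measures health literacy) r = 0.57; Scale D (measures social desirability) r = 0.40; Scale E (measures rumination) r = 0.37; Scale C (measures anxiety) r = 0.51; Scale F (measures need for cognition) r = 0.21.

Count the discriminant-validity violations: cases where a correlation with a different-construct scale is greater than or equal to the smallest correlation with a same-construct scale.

Convergent (same construct = health literacy): Scale A, Scale B.
Smallest convergent = 0.57. Discriminant values: 0.40, 0.37, 0.51, 0.21; count ≥ 0.57 → 0.

0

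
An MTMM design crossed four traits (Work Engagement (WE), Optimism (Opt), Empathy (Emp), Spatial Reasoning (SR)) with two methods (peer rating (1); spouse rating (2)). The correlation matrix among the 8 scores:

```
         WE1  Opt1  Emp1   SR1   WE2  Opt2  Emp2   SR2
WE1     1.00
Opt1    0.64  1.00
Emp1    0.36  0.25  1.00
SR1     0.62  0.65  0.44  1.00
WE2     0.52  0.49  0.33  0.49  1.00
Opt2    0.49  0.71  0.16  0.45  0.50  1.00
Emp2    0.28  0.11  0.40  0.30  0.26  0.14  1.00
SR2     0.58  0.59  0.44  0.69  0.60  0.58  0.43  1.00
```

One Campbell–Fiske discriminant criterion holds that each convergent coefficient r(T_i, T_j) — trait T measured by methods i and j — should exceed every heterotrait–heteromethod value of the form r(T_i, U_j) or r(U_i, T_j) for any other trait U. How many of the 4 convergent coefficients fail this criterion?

Checking each validity diagonal entry against its comparison values:
WE (methods 1·2): 0.52 vs {0.49, 0.49, 0.28, 0.33, 0.58, 0.49} → fail.
Opt (methods 1·2): 0.71 vs {0.49, 0.49, 0.11, 0.16, 0.59, 0.45} → pass.
Emp (methods 1·2): 0.40 vs {0.33, 0.28, 0.16, 0.11, 0.44, 0.30} → fail.
SR (methods 1·2): 0.69 vs {0.49, 0.58, 0.45, 0.59, 0.30, 0.44} → pass.
2 of 4 fail.

2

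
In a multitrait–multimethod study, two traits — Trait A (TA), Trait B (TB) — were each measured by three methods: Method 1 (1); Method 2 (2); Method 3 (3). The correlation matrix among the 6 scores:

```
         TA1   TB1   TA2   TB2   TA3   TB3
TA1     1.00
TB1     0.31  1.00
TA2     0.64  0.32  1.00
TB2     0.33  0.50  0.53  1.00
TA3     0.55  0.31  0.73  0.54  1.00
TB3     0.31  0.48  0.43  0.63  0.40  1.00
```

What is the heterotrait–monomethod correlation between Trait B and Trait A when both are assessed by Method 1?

Different traits, same method: r(TB1, TA1) = 0.31.

0.31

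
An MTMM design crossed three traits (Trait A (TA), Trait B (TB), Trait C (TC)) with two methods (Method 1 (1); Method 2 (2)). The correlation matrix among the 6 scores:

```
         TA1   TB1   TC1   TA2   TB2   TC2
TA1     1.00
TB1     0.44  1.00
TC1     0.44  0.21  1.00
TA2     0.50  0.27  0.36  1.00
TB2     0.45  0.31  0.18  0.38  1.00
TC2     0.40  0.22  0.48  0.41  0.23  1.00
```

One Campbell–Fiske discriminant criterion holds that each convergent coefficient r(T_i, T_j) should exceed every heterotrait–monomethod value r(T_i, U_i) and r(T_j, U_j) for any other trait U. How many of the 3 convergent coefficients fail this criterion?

1

Convergent coefficients and their comparison sets:
TA (methods 1·2): 0.50 vs {0.44, 0.38, 0.44, 0.41} → pass.
TB (methods 1·2): 0.31 vs {0.44, 0.38, 0.21, 0.23} → fail.
TC (methods 1·2): 0.48 vs {0.44, 0.41, 0.21, 0.23} → pass.
1 of 3 fail.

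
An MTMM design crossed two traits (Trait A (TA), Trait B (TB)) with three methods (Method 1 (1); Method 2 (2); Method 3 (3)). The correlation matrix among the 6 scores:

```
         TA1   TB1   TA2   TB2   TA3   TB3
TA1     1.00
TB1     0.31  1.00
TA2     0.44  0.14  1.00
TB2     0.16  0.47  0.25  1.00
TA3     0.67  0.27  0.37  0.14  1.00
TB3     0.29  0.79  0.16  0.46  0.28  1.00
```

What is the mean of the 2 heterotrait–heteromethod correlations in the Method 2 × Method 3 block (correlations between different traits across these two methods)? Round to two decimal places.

HTHM values (method 2 × method 3): 0.16, 0.14; mean = 0.30/2 = 0.15.

0.15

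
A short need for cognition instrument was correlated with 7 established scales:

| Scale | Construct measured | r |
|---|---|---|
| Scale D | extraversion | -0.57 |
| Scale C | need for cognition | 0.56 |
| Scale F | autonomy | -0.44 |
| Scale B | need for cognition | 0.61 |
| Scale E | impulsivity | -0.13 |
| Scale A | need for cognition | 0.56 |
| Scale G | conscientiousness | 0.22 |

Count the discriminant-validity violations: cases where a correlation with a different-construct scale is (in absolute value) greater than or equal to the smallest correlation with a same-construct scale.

Convergent (same construct = need for cognition): Scale C, Scale B, Scale A.
Smallest convergent = 0.56. Discriminant |r|: 0.57, 0.44, 0.13, 0.22; count ≥ 0.56 → 1.

1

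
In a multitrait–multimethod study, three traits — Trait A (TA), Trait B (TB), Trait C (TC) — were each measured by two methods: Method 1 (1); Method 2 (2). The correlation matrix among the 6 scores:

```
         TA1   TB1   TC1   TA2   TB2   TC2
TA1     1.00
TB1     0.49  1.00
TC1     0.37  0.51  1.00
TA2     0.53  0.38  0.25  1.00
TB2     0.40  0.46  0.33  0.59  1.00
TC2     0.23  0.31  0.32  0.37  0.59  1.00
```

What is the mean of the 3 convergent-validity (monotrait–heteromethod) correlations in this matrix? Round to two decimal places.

0.44

Convergent values: 0.53, 0.46, 0.32; mean = 1.31/3 = 0.44.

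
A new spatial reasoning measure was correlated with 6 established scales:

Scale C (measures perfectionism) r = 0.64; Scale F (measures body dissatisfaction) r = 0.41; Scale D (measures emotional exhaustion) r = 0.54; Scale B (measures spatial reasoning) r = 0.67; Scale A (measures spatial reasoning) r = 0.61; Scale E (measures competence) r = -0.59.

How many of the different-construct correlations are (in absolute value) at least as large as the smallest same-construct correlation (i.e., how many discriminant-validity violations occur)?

1

Convergent (same construct = spatial reasoning): Scale B, Scale A.
Smallest convergent = 0.61. Discriminant |r|: 0.64, 0.41, 0.54, 0.59; count ≥ 0.61 → 1.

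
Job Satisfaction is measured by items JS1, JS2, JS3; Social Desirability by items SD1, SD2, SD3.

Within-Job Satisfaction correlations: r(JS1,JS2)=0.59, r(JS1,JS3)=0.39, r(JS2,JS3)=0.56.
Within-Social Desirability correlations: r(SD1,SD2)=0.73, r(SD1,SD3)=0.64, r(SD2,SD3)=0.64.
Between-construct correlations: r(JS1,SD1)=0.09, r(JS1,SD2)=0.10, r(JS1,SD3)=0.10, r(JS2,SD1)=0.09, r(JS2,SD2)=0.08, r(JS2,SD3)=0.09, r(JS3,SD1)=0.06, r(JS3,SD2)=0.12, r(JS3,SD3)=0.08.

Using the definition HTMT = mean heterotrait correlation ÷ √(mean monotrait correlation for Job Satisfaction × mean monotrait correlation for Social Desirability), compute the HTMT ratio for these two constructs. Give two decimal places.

Between-construct mean = 0.81/9 = 0.0900.
Mean within-JS = 1.54/3 = 0.5133; mean within-SD = 2.01/3 = 0.6700.
Geometric mean = √(0.5133 × 0.6700) = 0.5864.
HTMT = 0.0900 / 0.5864 = 0.15.

0.15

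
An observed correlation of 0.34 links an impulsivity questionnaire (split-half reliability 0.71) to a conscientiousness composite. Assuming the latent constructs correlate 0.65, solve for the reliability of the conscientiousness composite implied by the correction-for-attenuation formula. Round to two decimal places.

r_true = r_obs / √(r_xx · r_yy) ⇒ 0.65 = 0.34 / √(0.71 · r_yy).
√(0.71 · r_yy) = 0.34 / 0.65 = 0.5231; 0.71 · r_yy = 0.2736; r_yy = 0.2736 / 0.71 ≈ 0.39.

0.39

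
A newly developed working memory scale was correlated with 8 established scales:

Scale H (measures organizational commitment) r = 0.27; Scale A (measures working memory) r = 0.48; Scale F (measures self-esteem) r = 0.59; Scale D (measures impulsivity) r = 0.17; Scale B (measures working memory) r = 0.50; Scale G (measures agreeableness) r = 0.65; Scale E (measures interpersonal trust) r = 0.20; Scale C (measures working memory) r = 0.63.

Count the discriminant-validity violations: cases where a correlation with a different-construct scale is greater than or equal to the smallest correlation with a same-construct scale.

Convergent (same construct = working memory): Scale A, Scale B, Scale C.
Smallest convergent = 0.48. Discriminant values: 0.27, 0.59, 0.17, 0.65, 0.20; count ≥ 0.48 → 2.

2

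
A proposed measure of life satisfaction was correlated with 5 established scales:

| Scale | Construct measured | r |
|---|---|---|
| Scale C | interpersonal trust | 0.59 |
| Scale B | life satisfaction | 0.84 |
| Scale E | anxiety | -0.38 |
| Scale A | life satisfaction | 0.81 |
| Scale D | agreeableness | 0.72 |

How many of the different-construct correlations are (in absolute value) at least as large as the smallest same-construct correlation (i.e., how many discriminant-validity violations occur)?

Convergent (same construct = life satisfaction): Scale B, Scale A.
Smallest convergent = 0.81. Discriminant |r|: 0.59, 0.38, 0.72; count ≥ 0.81 → 0.

0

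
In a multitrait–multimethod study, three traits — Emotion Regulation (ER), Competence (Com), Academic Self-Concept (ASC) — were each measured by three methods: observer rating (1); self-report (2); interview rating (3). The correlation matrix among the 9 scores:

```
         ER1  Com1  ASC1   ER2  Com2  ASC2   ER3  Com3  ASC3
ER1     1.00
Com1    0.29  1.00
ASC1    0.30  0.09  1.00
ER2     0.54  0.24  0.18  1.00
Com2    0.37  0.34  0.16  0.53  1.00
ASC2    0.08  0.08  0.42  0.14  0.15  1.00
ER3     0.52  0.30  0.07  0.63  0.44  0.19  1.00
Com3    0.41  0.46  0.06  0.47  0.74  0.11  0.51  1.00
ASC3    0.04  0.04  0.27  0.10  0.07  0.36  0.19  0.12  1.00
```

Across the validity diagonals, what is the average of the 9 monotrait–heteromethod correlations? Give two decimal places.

0.48

Convergent values: 0.54, 0.52, 0.63, 0.34, 0.46, 0.74, 0.42, 0.27, 0.36; mean = 4.28/9 = 0.48.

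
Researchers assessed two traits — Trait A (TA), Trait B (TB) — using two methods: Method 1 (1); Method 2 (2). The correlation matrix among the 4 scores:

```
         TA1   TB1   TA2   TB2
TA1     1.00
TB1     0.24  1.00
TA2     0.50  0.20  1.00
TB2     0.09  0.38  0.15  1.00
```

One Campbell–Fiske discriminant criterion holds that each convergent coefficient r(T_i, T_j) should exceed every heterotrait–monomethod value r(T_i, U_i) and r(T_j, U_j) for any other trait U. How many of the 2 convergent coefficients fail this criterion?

Convergent coefficients and their comparison sets:
TA (methods 1·2): 0.50 vs {0.24, 0.15} → pass.
TB (methods 1·2): 0.38 vs {0.24, 0.15} → pass.
0 of 2 fail.

0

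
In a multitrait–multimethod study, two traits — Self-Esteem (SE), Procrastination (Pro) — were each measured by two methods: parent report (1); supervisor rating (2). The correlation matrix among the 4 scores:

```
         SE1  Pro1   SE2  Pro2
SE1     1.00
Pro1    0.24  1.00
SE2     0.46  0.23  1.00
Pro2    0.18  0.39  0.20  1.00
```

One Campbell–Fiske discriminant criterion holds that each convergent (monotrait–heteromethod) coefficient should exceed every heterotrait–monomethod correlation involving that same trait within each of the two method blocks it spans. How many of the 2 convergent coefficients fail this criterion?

Checking each validity diagonal entry against its comparison values:
SE (methods 1·2): 0.46 vs {0.24, 0.20} → pass.
Pro (methods 1·2): 0.39 vs {0.24, 0.20} → pass.
0 of 2 fail.

0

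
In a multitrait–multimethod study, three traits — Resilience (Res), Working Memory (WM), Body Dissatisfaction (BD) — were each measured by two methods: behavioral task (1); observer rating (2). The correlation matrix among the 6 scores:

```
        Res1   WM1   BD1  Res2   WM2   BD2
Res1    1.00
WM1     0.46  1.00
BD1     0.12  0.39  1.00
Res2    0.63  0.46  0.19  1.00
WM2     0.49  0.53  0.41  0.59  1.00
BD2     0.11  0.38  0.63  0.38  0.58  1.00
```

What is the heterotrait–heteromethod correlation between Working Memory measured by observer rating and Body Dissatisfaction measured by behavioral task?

0.41

Different traits and methods: r(WM2, BD1) = 0.41.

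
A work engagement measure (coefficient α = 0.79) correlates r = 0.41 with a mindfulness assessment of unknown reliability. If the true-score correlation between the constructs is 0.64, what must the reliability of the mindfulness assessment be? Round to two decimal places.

0.52

r_true = r_obs / √(r_xx · r_yy) ⇒ 0.64 = 0.41 / √(0.79 · r_yy).
√(0.79 · r_yy) = 0.41 / 0.64 = 0.6406; 0.79 · r_yy = 0.4104; r_yy = 0.4104 / 0.79 ≈ 0.52.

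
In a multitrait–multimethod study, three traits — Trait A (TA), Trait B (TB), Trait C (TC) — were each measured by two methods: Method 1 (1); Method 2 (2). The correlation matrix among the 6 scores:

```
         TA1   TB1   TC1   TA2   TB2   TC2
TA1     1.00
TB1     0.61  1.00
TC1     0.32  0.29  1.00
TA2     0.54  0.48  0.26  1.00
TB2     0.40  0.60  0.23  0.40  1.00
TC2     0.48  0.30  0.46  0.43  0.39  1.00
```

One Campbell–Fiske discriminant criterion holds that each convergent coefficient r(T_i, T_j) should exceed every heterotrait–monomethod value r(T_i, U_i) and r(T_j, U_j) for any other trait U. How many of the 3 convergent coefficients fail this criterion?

Checking each validity diagonal entry against its comparison values:
TA (methods 1·2): 0.54 vs {0.61, 0.40, 0.32, 0.43} → fail.
TB (methods 1·2): 0.60 vs {0.61, 0.40, 0.29, 0.39} → fail.
TC (methods 1·2): 0.46 vs {0.32, 0.43, 0.29, 0.39} → pass.
2 of 3 fail.

2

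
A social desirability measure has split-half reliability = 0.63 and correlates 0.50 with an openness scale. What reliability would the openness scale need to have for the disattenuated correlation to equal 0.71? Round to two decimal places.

0.79

r_true = r_obs / √(r_xx · r_yy) ⇒ 0.71 = 0.50 / √(0.63 · r_yy).
√(0.63 · r_yy) = 0.50 / 0.71 = 0.7042; 0.63 · r_yy = 0.4959; r_yy = 0.4959 / 0.63 ≈ 0.79.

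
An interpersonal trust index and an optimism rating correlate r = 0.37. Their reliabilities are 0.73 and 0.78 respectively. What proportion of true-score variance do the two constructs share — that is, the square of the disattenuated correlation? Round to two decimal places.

0.24

Disattenuated r = 0.37 / √(0.73 × 0.78) = 0.37 / 0.7546 = 0.4903.
Shared true-score variance = 0.4903² = 0.2404 ≈ 0.24.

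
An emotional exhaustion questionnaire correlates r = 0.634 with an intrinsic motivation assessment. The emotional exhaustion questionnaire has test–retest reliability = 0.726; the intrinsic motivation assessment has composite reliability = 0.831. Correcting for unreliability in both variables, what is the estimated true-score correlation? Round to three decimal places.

0.816

r_true = r_obs / √(r_xx · r_yy) = 0.634 / √(0.726 × 0.831) = 0.634 / √0.603306 = 0.634 / 0.7767 ≈ 0.816.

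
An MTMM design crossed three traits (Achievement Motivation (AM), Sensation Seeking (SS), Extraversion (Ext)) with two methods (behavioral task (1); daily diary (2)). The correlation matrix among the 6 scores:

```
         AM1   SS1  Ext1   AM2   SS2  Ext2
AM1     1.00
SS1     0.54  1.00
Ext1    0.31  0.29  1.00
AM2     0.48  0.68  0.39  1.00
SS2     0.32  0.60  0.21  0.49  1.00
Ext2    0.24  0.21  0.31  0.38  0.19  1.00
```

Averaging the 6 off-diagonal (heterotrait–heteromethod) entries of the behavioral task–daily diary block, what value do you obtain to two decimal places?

0.34

HTHM values (method 1 × method 2): 0.32, 0.24, 0.68, 0.21, 0.39, 0.21; mean = 2.05/6 = 0.34.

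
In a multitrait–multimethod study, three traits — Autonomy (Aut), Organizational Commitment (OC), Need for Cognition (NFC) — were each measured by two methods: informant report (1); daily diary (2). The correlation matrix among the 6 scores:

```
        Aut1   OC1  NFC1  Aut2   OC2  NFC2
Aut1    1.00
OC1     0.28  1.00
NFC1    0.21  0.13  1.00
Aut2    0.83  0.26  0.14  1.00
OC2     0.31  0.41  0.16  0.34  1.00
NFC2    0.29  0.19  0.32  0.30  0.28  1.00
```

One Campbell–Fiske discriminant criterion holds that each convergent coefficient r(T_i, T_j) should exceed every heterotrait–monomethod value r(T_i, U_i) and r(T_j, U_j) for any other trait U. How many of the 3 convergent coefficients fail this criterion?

Each convergent coefficient versus the relevant comparison correlations:
Aut (methods 1·2): 0.83 vs {0.28, 0.34, 0.21, 0.30} → pass.
OC (methods 1·2): 0.41 vs {0.28, 0.34, 0.13, 0.28} → pass.
NFC (methods 1·2): 0.32 vs {0.21, 0.30, 0.13, 0.28} → pass.
0 of 3 fail.

0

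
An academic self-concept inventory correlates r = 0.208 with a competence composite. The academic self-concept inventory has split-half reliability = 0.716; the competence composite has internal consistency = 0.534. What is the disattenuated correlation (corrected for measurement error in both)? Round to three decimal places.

0.336

r_true = r_obs / √(r_xx · r_yy) = 0.208 / √(0.716 × 0.534) = 0.208 / √0.382344 = 0.208 / 0.6183 ≈ 0.336.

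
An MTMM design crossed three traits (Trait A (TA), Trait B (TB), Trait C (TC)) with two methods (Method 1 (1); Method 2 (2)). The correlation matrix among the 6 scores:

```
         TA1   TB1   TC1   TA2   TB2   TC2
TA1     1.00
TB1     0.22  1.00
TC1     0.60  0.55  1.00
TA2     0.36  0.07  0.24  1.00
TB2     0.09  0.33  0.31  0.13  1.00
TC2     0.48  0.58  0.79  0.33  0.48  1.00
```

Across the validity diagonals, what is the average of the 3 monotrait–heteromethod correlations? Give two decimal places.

Convergent values: 0.36, 0.33, 0.79; mean = 1.48/3 = 0.49.

0.49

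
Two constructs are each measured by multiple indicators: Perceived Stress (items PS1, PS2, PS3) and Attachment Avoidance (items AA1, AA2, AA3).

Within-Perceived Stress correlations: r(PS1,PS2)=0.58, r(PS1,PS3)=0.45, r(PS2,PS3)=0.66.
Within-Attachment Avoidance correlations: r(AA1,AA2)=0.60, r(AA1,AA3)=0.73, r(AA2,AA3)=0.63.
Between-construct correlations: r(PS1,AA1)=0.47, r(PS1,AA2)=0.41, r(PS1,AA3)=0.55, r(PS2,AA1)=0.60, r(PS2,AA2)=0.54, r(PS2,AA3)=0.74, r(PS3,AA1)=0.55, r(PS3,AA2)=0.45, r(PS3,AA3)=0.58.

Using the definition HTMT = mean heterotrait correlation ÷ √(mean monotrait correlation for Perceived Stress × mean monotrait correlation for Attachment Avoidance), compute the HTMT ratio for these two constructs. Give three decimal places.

Mean between = 4.89/9 = 0.5433.
Mean within-PS = 1.69/3 = 0.5633; mean within-AA = 1.96/3 = 0.6533.
Geometric mean = √(0.5633 × 0.6533) = 0.6066.
HTMT = 0.5433 / 0.6066 = 0.896.

0.896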